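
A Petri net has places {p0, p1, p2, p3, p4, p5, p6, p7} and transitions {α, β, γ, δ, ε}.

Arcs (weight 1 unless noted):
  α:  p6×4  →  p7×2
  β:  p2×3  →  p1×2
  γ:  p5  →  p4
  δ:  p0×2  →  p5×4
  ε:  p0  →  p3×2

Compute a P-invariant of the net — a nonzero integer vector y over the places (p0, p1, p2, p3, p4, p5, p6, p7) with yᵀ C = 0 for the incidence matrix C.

Incidence matrix C (rows=places, cols=transitions):
        α    β    γ    δ    ε
   p0   0    0    0   -2   -1
   p1   0    2    0    0    0
   p2   0   -3    0    0    0
   p3   0    0    0    0    2
   p4   0    0    1    0    0
   p5   0    0   -1    4    0
   p6  -4    0    0    0    0
   p7   2    0    0    0    0

Candidate y = [0, 3, 2, 0, 0, 0, 0, 0]; check y·C column-wise:
  col α: 3·0 + 2·0 + 0·-4 + 0·2 = 0
  col β: 3·2 + 2·-3 = 0
  col γ: 3·0 + 2·0 + 0·1 + 0·-1 = 0
  col δ: 0·-2 + 3·0 + 2·0 + 0·4 = 0
  col ε: 0·-1 + 3·0 + 2·0 + 0·2 = 0

y = (p0:0, p1:3, p2:2, p3:0, p4:0, p5:0, p6:0, p7:0)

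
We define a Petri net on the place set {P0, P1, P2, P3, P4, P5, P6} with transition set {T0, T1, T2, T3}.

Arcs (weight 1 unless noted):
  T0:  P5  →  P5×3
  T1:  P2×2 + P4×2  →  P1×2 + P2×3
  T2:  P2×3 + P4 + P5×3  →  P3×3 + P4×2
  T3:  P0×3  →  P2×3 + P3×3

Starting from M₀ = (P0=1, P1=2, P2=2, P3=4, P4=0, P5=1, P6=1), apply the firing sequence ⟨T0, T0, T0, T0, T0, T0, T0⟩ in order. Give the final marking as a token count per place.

step 1: fire T0:  (P0=1, P1=2, P2=2, P3=4, P4=0, P5=1, P6=1) → (P0=1, P1=2, P2=2, P3=4, P4=0, P5=3, P6=1)
step 2: fire T0:  (P0=1, P1=2, P2=2, P3=4, P4=0, P5=3, P6=1) → (P0=1, P1=2, P2=2, P3=4, P4=0, P5=5, P6=1)
step 3: fire T0:  (P0=1, P1=2, P2=2, P3=4, P4=0, P5=5, P6=1) → (P0=1, P1=2, P2=2, P3=4, P4=0, P5=7, P6=1)
step 4: fire T0:  (P0=1, P1=2, P2=2, P3=4, P4=0, P5=7, P6=1) → (P0=1, P1=2, P2=2, P3=4, P4=0, P5=9, P6=1)
step 5: fire T0:  (P0=1, P1=2, P2=2, P3=4, P4=0, P5=9, P6=1) → (P0=1, P1=2, P2=2, P3=4, P4=0, P5=11, P6=1)
step 6: fire T0:  (P0=1, P1=2, P2=2, P3=4, P4=0, P5=11, P6=1) → (P0=1, P1=2, P2=2, P3=4, P4=0, P5=13, P6=1)
step 7: fire T0:  (P0=1, P1=2, P2=2, P3=4, P4=0, P5=13, P6=1) → (P0=1, P1=2, P2=2, P3=4, P4=0, P5=15, P6=1)

(P0=1, P1=2, P2=2, P3=4, P4=0, P5=15, P6=1)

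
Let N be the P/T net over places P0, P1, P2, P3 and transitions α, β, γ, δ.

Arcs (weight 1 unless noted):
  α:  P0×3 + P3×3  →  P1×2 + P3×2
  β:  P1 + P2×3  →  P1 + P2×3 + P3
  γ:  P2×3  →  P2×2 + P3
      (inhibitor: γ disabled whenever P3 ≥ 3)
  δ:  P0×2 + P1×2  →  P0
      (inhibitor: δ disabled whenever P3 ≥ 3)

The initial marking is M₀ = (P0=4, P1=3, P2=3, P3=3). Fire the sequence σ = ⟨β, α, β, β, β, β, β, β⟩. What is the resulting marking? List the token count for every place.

(P0=1, P1=5, P2=3, P3=9)

step 1: fire β:  (P0=4, P1=3, P2=3, P3=3) → (P0=4, P1=3, P2=3, P3=4)
step 2: fire α:  (P0=4, P1=3, P2=3, P3=4) → (P0=1, P1=5, P2=3, P3=3)
step 3: fire β:  (P0=1, P1=5, P2=3, P3=3) → (P0=1, P1=5, P2=3, P3=4)
step 4: fire β:  (P0=1, P1=5, P2=3, P3=4) → (P0=1, P1=5, P2=3, P3=5)
step 5: fire β:  (P0=1, P1=5, P2=3, P3=5) → (P0=1, P1=5, P2=3, P3=6)
step 6: fire β:  (P0=1, P1=5, P2=3, P3=6) → (P0=1, P1=5, P2=3, P3=7)
step 7: fire β:  (P0=1, P1=5, P2=3, P3=7) → (P0=1, P1=5, P2=3, P3=8)
step 8: fire β:  (P0=1, P1=5, P2=3, P3=8) → (P0=1, P1=5, P2=3, P3=9)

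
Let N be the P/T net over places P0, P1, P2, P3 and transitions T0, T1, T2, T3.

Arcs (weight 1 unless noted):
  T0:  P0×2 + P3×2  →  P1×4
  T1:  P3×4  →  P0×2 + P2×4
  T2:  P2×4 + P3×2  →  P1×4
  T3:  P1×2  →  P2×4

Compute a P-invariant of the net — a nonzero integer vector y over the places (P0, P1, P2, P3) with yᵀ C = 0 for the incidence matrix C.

y = (P0:2, P1:2, P2:1, P3:2)

Incidence matrix C (rows=places, cols=transitions):
       T0   T1   T2   T3
   P0  -2    2    0    0
   P1   4    0    4   -2
   P2   0    4   -4    4
   P3  -2   -4   -2    0

Candidate y = [2, 2, 1, 2]; check y·C column-wise:
  col T0: 2·-2 + 2·4 + 1·0 + 2·-2 = 0
  col T1: 2·2 + 2·0 + 1·4 + 2·-4 = 0
  col T2: 2·0 + 2·4 + 1·-4 + 2·-2 = 0
  col T3: 2·0 + 2·-2 + 1·4 + 2·0 = 0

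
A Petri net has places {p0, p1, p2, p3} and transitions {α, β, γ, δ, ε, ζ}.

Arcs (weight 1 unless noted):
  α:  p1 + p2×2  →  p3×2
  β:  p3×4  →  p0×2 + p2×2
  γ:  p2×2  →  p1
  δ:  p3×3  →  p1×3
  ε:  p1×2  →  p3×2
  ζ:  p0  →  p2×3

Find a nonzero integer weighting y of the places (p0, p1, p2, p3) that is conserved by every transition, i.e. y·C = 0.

Incidence matrix C (rows=places, cols=transitions):
        α    β    γ    δ    ε    ζ
   p0   0    2    0    0    0   -1
   p1  -1    0    1    3   -2    0
   p2  -2    2   -2    0    0    3
   p3   2   -4    0   -3    2    0

Candidate y = [3, 2, 1, 2]; check y·C column-wise:
  col α: 3·0 + 2·-1 + 1·-2 + 2·2 = 0
  col β: 3·2 + 2·0 + 1·2 + 2·-4 = 0
  col γ: 3·0 + 2·1 + 1·-2 + 2·0 = 0
  col δ: 3·0 + 2·3 + 1·0 + 2·-3 = 0
  col ε: 3·0 + 2·-2 + 1·0 + 2·2 = 0
  col ζ: 3·-1 + 2·0 + 1·3 + 2·0 = 0

y = (p0:3, p1:2, p2:1, p3:2)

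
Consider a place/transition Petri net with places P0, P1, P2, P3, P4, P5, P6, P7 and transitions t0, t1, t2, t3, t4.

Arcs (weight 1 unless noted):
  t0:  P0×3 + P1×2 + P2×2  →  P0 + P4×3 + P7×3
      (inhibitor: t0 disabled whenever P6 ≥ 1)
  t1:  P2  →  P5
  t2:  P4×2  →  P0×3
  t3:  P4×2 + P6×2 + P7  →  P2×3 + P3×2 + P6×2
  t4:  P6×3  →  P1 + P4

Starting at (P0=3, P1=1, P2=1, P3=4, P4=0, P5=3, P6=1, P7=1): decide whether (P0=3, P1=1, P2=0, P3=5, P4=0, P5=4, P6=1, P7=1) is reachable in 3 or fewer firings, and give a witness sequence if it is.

NO — not reachable within 3 firings

depth 0: 1 marking
depth 1: 2 markings reached so far
depth 2: 2 markings reached so far
(frontier empty at depth 2; search complete)
target is not among the 2 markings reachable within 3 steps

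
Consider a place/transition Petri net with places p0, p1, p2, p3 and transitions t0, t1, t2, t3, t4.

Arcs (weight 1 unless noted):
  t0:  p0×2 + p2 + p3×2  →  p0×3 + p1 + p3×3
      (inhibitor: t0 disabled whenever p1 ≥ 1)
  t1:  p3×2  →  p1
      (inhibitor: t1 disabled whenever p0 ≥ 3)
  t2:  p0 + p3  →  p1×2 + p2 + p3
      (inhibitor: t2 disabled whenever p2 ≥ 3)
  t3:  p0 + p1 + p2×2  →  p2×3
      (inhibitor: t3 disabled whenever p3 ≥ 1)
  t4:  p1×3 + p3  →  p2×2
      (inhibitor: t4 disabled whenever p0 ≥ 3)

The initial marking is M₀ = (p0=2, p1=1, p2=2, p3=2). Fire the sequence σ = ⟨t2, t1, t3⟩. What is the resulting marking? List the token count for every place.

(p0=0, p1=3, p2=4, p3=0)

step 1: fire t2:  (p0=2, p1=1, p2=2, p3=2) → (p0=1, p1=3, p2=3, p3=2)
step 2: fire t1:  (p0=1, p1=3, p2=3, p3=2) → (p0=1, p1=4, p2=3, p3=0)
step 3: fire t3:  (p0=1, p1=4, p2=3, p3=0) → (p0=0, p1=3, p2=4, p3=0)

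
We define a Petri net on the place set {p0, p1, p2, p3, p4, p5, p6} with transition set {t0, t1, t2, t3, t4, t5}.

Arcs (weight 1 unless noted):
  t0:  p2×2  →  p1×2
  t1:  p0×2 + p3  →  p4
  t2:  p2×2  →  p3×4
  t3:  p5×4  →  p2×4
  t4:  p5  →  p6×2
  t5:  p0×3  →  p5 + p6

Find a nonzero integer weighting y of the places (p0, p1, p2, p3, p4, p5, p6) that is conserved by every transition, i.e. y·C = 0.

y = (p0:1, p1:2, p2:2, p3:1, p4:3, p5:2, p6:1)

Incidence matrix C (rows=places, cols=transitions):
       t0   t1   t2   t3   t4   t5
   p0   0   -2    0    0    0   -3
   p1   2    0    0    0    0    0
   p2  -2    0   -2    4    0    0
   p3   0   -1    4    0    0    0
   p4   0    1    0    0    0    0
   p5   0    0    0   -4   -1    1
   p6   0    0    0    0    2    1

Candidate y = [1, 2, 2, 1, 3, 2, 1]; check y·C column-wise:
  col t0: 1·0 + 2·2 + 2·-2 + 1·0 + 3·0 + 2·0 + 1·0 = 0
  col t1: 1·-2 + 2·0 + 2·0 + 1·-1 + 3·1 + 2·0 + 1·0 = 0
  col t2: 1·0 + 2·0 + 2·-2 + 1·4 + 3·0 + 2·0 + 1·0 = 0
  col t3: 1·0 + 2·0 + 2·4 + 1·0 + 3·0 + 2·-4 + 1·0 = 0
  col t4: 1·0 + 2·0 + 2·0 + 1·0 + 3·0 + 2·-1 + 1·2 = 0
  col t5: 1·-3 + 2·0 + 2·0 + 1·0 + 3·0 + 2·1 + 1·1 = 0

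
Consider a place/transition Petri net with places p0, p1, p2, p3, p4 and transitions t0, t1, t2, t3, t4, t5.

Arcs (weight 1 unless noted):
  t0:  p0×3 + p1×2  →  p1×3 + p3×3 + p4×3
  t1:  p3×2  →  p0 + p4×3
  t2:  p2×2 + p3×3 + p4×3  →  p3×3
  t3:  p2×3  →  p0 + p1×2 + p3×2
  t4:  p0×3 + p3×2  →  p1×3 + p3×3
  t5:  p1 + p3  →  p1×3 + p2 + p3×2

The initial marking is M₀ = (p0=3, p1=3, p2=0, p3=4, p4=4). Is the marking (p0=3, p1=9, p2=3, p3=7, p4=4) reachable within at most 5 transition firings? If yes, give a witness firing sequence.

step 1: fire t5:  (p0=3, p1=3, p2=0, p3=4, p4=4) → (p0=3, p1=5, p2=1, p3=5, p4=4)
step 2: fire t5:  (p0=3, p1=5, p2=1, p3=5, p4=4) → (p0=3, p1=7, p2=2, p3=6, p4=4)
step 3: fire t5:  (p0=3, p1=7, p2=2, p3=6, p4=4) → (p0=3, p1=9, p2=3, p3=7, p4=4)

YES — reachable via ⟨t5, t5, t5⟩ (3 firings)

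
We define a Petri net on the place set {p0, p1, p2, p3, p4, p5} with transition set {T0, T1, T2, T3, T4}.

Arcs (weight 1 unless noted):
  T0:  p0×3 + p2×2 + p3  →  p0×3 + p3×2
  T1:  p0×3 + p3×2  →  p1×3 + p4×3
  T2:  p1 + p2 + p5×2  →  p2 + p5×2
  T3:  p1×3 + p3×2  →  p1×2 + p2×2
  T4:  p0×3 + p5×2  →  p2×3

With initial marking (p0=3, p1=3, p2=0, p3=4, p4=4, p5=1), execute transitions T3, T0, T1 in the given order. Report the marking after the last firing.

(p0=0, p1=5, p2=0, p3=1, p4=7, p5=1)

step 1: fire T3:  (p0=3, p1=3, p2=0, p3=4, p4=4, p5=1) → (p0=3, p1=2, p2=2, p3=2, p4=4, p5=1)
step 2: fire T0:  (p0=3, p1=2, p2=2, p3=2, p4=4, p5=1) → (p0=3, p1=2, p2=0, p3=3, p4=4, p5=1)
step 3: fire T1:  (p0=3, p1=2, p2=0, p3=3, p4=4, p5=1) → (p0=0, p1=5, p2=0, p3=1, p4=7, p5=1)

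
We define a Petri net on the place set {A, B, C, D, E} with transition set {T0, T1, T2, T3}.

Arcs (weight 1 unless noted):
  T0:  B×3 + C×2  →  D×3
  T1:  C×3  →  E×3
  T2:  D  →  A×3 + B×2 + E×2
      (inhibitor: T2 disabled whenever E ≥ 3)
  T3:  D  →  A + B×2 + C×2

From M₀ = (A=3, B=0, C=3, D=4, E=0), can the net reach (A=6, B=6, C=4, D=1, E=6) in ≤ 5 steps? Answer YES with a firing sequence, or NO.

NO — not reachable within 5 firings

depth 0: 1 marking
depth 1: 4 markings reached so far
depth 2: 9 markings reached so far
depth 3: 18 markings reached so far
depth 4: 30 markings reached so far
depth 5: 44 markings reached so far
target is not among the 44 markings reachable within 5 steps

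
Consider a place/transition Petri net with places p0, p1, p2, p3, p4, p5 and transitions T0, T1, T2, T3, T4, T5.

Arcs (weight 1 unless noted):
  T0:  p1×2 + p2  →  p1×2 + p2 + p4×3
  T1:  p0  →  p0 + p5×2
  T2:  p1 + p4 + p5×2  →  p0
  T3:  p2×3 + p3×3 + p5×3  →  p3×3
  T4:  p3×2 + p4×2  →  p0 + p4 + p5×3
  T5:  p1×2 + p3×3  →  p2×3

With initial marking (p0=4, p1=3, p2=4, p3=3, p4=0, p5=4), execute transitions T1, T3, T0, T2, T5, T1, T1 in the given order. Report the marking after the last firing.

step 1: fire T1:  (p0=4, p1=3, p2=4, p3=3, p4=0, p5=4) → (p0=4, p1=3, p2=4, p3=3, p4=0, p5=6)
step 2: fire T3:  (p0=4, p1=3, p2=4, p3=3, p4=0, p5=6) → (p0=4, p1=3, p2=1, p3=3, p4=0, p5=3)
step 3: fire T0:  (p0=4, p1=3, p2=1, p3=3, p4=0, p5=3) → (p0=4, p1=3, p2=1, p3=3, p4=3, p5=3)
step 4: fire T2:  (p0=4, p1=3, p2=1, p3=3, p4=3, p5=3) → (p0=5, p1=2, p2=1, p3=3, p4=2, p5=1)
step 5: fire T5:  (p0=5, p1=2, p2=1, p3=3, p4=2, p5=1) → (p0=5, p1=0, p2=4, p3=0, p4=2, p5=1)
step 6: fire T1:  (p0=5, p1=0, p2=4, p3=0, p4=2, p5=1) → (p0=5, p1=0, p2=4, p3=0, p4=2, p5=3)
step 7: fire T1:  (p0=5, p1=0, p2=4, p3=0, p4=2, p5=3) → (p0=5, p1=0, p2=4, p3=0, p4=2, p5=5)

(p0=5, p1=0, p2=4, p3=0, p4=2, p5=5)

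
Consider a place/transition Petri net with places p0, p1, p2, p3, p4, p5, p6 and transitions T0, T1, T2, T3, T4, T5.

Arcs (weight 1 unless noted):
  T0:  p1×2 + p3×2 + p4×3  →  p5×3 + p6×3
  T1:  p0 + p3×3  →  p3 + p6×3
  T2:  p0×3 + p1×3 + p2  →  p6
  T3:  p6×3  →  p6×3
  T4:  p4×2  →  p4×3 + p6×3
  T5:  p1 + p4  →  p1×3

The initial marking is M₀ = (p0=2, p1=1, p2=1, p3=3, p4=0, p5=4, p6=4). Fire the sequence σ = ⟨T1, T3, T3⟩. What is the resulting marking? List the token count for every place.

(p0=1, p1=1, p2=1, p3=1, p4=0, p5=4, p6=7)

step 1: fire T1:  (p0=2, p1=1, p2=1, p3=3, p4=0, p5=4, p6=4) → (p0=1, p1=1, p2=1, p3=1, p4=0, p5=4, p6=7)
step 2: fire T3:  (p0=1, p1=1, p2=1, p3=1, p4=0, p5=4, p6=7) → (p0=1, p1=1, p2=1, p3=1, p4=0, p5=4, p6=7)
step 3: fire T3:  (p0=1, p1=1, p2=1, p3=1, p4=0, p5=4, p6=7) → (p0=1, p1=1, p2=1, p3=1, p4=0, p5=4, p6=7)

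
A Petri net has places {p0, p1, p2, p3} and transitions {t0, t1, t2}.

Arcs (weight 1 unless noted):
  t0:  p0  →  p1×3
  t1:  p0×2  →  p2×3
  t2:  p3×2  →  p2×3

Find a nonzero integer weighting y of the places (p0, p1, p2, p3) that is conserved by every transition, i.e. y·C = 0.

Incidence matrix C (rows=places, cols=transitions):
       t0   t1   t2
   p0  -1   -2    0
   p1   3    0    0
   p2   0    3    3
   p3   0    0   -2

Candidate y = [3, 1, 2, 3]; check y·C column-wise:
  col t0: 3·-1 + 1·3 + 2·0 + 3·0 = 0
  col t1: 3·-2 + 1·0 + 2·3 + 3·0 = 0
  col t2: 3·0 + 1·0 + 2·3 + 3·-2 = 0

y = (p0:3, p1:1, p2:2, p3:3)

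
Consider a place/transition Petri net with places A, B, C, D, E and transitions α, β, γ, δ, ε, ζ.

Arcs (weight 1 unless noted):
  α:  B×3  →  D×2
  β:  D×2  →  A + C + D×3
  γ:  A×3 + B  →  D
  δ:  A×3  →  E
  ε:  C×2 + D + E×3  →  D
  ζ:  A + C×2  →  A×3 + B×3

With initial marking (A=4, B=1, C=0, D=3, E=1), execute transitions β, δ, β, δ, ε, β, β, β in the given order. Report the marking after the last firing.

step 1: fire β:  (A=4, B=1, C=0, D=3, E=1) → (A=5, B=1, C=1, D=4, E=1)
step 2: fire δ:  (A=5, B=1, C=1, D=4, E=1) → (A=2, B=1, C=1, D=4, E=2)
step 3: fire β:  (A=2, B=1, C=1, D=4, E=2) → (A=3, B=1, C=2, D=5, E=2)
step 4: fire δ:  (A=3, B=1, C=2, D=5, E=2) → (A=0, B=1, C=2, D=5, E=3)
step 5: fire ε:  (A=0, B=1, C=2, D=5, E=3) → (A=0, B=1, C=0, D=5, E=0)
step 6: fire β:  (A=0, B=1, C=0, D=5, E=0) → (A=1, B=1, C=1, D=6, E=0)
step 7: fire β:  (A=1, B=1, C=1, D=6, E=0) → (A=2, B=1, C=2, D=7, E=0)
step 8: fire β:  (A=2, B=1, C=2, D=7, E=0) → (A=3, B=1, C=3, D=8, E=0)

(A=3, B=1, C=3, D=8, E=0)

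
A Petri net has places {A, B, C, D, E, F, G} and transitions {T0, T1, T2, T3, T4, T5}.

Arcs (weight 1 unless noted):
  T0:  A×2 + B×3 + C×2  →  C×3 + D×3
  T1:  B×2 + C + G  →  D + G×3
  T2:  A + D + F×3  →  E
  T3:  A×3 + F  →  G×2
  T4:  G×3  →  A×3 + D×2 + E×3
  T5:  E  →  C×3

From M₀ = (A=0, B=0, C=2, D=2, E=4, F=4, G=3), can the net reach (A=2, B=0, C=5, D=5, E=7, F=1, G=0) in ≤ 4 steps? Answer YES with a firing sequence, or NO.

depth 0: 1 marking
depth 1: 3 markings reached so far
depth 2: 7 markings reached so far
depth 3: 11 markings reached so far
depth 4: 15 markings reached so far
target is not among the 15 markings reachable within 4 steps

NO — not reachable within 4 firings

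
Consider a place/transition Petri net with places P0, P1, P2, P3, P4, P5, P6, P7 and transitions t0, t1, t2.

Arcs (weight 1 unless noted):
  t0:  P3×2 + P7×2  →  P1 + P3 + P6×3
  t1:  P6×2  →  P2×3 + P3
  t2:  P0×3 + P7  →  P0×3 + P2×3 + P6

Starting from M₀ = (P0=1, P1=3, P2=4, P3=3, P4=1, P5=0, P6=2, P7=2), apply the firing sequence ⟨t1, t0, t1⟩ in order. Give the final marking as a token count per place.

step 1: fire t1:  (P0=1, P1=3, P2=4, P3=3, P4=1, P5=0, P6=2, P7=2) → (P0=1, P1=3, P2=7, P3=4, P4=1, P5=0, P6=0, P7=2)
step 2: fire t0:  (P0=1, P1=3, P2=7, P3=4, P4=1, P5=0, P6=0, P7=2) → (P0=1, P1=4, P2=7, P3=3, P4=1, P5=0, P6=3, P7=0)
step 3: fire t1:  (P0=1, P1=4, P2=7, P3=3, P4=1, P5=0, P6=3, P7=0) → (P0=1, P1=4, P2=10, P3=4, P4=1, P5=0, P6=1, P7=0)

(P0=1, P1=4, P2=10, P3=4, P4=1, P5=0, P6=1, P7=0)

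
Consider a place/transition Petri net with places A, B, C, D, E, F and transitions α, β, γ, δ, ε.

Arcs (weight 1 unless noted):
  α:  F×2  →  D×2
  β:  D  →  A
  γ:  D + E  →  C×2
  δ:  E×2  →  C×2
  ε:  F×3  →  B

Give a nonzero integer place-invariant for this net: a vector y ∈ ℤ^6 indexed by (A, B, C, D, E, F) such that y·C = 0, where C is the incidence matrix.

y = (A:1, B:3, C:1, D:1, E:1, F:1)

Incidence matrix C (rows=places, cols=transitions):
        α    β    γ    δ    ε
    A   0    1    0    0    0
    B   0    0    0    0    1
    C   0    0    2    2    0
    D   2   -1   -1    0    0
    E   0    0   -1   -2    0
    F  -2    0    0    0   -3

Candidate y = [1, 3, 1, 1, 1, 1]; check y·C column-wise:
  col α: 1·0 + 3·0 + 1·0 + 1·2 + 1·0 + 1·-2 = 0
  col β: 1·1 + 3·0 + 1·0 + 1·-1 + 1·0 + 1·0 = 0
  col γ: 1·0 + 3·0 + 1·2 + 1·-1 + 1·-1 + 1·0 = 0
  col δ: 1·0 + 3·0 + 1·2 + 1·0 + 1·-2 + 1·0 = 0
  col ε: 1·0 + 3·1 + 1·0 + 1·0 + 1·0 + 1·-3 = 0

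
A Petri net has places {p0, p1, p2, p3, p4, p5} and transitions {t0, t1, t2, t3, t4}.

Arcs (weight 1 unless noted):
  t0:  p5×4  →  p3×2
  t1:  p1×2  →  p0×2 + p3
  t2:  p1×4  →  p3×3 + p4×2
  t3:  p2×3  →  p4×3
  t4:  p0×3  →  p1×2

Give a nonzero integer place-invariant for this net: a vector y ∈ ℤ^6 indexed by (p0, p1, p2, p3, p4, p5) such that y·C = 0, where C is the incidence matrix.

y = (p0:2, p1:3, p2:3, p3:2, p4:3, p5:1)

Incidence matrix C (rows=places, cols=transitions):
       t0   t1   t2   t3   t4
   p0   0    2    0    0   -3
   p1   0   -2   -4    0    2
   p2   0    0    0   -3    0
   p3   2    1    3    0    0
   p4   0    0    2    3    0
   p5  -4    0    0    0    0

Candidate y = [2, 3, 3, 2, 3, 1]; check y·C column-wise:
  col t0: 2·0 + 3·0 + 3·0 + 2·2 + 3·0 + 1·-4 = 0
  col t1: 2·2 + 3·-2 + 3·0 + 2·1 + 3·0 + 1·0 = 0
  col t2: 2·0 + 3·-4 + 3·0 + 2·3 + 3·2 + 1·0 = 0
  col t3: 2·0 + 3·0 + 3·-3 + 2·0 + 3·3 + 1·0 = 0
  col t4: 2·-3 + 3·2 + 3·0 + 2·0 + 3·0 + 1·0 = 0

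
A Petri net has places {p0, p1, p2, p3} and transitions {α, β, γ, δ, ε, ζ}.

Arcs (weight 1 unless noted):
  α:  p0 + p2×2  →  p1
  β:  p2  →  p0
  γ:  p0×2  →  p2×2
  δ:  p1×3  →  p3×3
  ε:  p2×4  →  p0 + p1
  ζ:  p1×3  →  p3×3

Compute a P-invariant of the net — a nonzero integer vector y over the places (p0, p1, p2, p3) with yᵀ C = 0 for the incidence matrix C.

y = (p0:1, p1:3, p2:1, p3:3)

Incidence matrix C (rows=places, cols=transitions):
        α    β    γ    δ    ε    ζ
   p0  -1    1   -2    0    1    0
   p1   1    0    0   -3    1   -3
   p2  -2   -1    2    0   -4    0
   p3   0    0    0    3    0    3

Candidate y = [1, 3, 1, 3]; check y·C column-wise:
  col α: 1·-1 + 3·1 + 1·-2 + 3·0 = 0
  col β: 1·1 + 3·0 + 1·-1 + 3·0 = 0
  col γ: 1·-2 + 3·0 + 1·2 + 3·0 = 0
  col δ: 1·0 + 3·-3 + 1·0 + 3·3 = 0
  col ε: 1·1 + 3·1 + 1·-4 + 3·0 = 0
  col ζ: 1·0 + 3·-3 + 1·0 + 3·3 = 0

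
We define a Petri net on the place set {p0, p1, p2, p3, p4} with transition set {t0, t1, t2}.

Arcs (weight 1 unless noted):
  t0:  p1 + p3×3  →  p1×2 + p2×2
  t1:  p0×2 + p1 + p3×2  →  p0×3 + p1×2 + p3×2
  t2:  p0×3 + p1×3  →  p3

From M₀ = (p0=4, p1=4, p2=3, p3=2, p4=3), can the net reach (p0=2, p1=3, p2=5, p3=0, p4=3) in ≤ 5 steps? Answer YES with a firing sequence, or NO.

step 1: fire t1:  (p0=4, p1=4, p2=3, p3=2, p4=3) → (p0=5, p1=5, p2=3, p3=2, p4=3)
step 2: fire t2:  (p0=5, p1=5, p2=3, p3=2, p4=3) → (p0=2, p1=2, p2=3, p3=3, p4=3)
step 3: fire t0:  (p0=2, p1=2, p2=3, p3=3, p4=3) → (p0=2, p1=3, p2=5, p3=0, p4=3)

YES — reachable via ⟨t1, t2, t0⟩ (3 firings)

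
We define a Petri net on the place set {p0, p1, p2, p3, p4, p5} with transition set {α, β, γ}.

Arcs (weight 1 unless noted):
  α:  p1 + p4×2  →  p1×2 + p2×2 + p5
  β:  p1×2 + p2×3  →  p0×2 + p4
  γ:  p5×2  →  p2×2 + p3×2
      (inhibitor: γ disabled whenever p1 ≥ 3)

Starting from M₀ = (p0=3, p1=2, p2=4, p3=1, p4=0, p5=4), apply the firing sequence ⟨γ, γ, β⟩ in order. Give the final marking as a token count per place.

step 1: fire γ:  (p0=3, p1=2, p2=4, p3=1, p4=0, p5=4) → (p0=3, p1=2, p2=6, p3=3, p4=0, p5=2)
step 2: fire γ:  (p0=3, p1=2, p2=6, p3=3, p4=0, p5=2) → (p0=3, p1=2, p2=8, p3=5, p4=0, p5=0)
step 3: fire β:  (p0=3, p1=2, p2=8, p3=5, p4=0, p5=0) → (p0=5, p1=0, p2=5, p3=5, p4=1, p5=0)

(p0=5, p1=0, p2=5, p3=5, p4=1, p5=0)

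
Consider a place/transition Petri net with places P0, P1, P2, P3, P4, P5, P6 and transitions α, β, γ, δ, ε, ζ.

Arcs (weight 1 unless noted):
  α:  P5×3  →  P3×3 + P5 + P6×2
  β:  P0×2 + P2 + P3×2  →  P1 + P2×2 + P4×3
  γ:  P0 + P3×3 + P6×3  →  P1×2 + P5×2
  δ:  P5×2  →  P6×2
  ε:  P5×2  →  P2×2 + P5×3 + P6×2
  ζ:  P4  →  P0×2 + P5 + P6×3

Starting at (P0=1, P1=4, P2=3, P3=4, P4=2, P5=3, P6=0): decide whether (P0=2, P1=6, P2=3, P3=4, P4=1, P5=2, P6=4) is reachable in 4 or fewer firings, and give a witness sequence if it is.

YES — reachable via ⟨α, ζ, γ, δ⟩ (4 firings)

step 1: fire α:  (P0=1, P1=4, P2=3, P3=4, P4=2, P5=3, P6=0) → (P0=1, P1=4, P2=3, P3=7, P4=2, P5=1, P6=2)
step 2: fire ζ:  (P0=1, P1=4, P2=3, P3=7, P4=2, P5=1, P6=2) → (P0=3, P1=4, P2=3, P3=7, P4=1, P5=2, P6=5)
step 3: fire γ:  (P0=3, P1=4, P2=3, P3=7, P4=1, P5=2, P6=5) → (P0=2, P1=6, P2=3, P3=4, P4=1, P5=4, P6=2)
step 4: fire δ:  (P0=2, P1=6, P2=3, P3=4, P4=1, P5=4, P6=2) → (P0=2, P1=6, P2=3, P3=4, P4=1, P5=2, P6=4)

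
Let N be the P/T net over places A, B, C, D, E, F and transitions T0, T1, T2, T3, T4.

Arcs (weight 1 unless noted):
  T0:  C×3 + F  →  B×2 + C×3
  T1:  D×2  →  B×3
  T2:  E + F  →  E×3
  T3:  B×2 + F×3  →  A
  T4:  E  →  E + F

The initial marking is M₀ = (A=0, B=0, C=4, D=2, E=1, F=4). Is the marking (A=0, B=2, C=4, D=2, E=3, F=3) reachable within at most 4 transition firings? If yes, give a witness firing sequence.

step 1: fire T0:  (A=0, B=0, C=4, D=2, E=1, F=4) → (A=0, B=2, C=4, D=2, E=1, F=3)
step 2: fire T2:  (A=0, B=2, C=4, D=2, E=1, F=3) → (A=0, B=2, C=4, D=2, E=3, F=2)
step 3: fire T4:  (A=0, B=2, C=4, D=2, E=3, F=2) → (A=0, B=2, C=4, D=2, E=3, F=3)

YES — reachable via ⟨T0, T2, T4⟩ (3 firings)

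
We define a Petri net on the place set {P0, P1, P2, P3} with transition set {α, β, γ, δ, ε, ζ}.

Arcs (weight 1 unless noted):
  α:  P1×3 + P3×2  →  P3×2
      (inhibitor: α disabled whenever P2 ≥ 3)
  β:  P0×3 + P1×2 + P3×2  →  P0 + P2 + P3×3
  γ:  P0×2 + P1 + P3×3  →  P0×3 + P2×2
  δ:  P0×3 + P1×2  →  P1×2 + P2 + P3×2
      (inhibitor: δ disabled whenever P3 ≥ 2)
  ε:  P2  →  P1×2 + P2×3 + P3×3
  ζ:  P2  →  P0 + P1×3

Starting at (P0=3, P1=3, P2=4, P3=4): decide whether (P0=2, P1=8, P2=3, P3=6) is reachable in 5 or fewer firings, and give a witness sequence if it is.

step 1: fire β:  (P0=3, P1=3, P2=4, P3=4) → (P0=1, P1=1, P2=5, P3=5)
step 2: fire ζ:  (P0=1, P1=1, P2=5, P3=5) → (P0=2, P1=4, P2=4, P3=5)
step 3: fire ζ:  (P0=2, P1=4, P2=4, P3=5) → (P0=3, P1=7, P2=3, P3=5)
step 4: fire β:  (P0=3, P1=7, P2=3, P3=5) → (P0=1, P1=5, P2=4, P3=6)
step 5: fire ζ:  (P0=1, P1=5, P2=4, P3=6) → (P0=2, P1=8, P2=3, P3=6)

YES — reachable via ⟨β, ζ, ζ, β, ζ⟩ (5 firings)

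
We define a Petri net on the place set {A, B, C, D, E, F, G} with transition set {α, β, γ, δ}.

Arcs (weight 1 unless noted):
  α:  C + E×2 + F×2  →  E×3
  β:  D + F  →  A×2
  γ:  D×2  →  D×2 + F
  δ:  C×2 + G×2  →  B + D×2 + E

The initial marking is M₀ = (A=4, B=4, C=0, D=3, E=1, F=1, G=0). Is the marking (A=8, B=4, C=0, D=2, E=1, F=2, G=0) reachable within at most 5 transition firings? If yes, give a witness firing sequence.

NO — not reachable within 5 firings

depth 0: 1 marking
depth 1: 3 markings reached so far
depth 2: 5 markings reached so far
depth 3: 8 markings reached so far
depth 4: 11 markings reached so far
depth 5: 15 markings reached so far
target is not among the 15 markings reachable within 5 steps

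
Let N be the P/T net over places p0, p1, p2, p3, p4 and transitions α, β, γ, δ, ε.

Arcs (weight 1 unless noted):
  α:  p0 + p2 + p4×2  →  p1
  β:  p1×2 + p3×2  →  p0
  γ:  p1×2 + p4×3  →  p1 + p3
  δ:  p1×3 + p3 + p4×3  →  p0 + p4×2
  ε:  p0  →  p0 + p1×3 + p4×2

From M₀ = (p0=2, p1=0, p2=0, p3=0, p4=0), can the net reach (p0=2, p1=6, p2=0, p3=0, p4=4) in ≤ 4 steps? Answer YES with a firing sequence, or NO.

step 1: fire ε:  (p0=2, p1=0, p2=0, p3=0, p4=0) → (p0=2, p1=3, p2=0, p3=0, p4=2)
step 2: fire ε:  (p0=2, p1=3, p2=0, p3=0, p4=2) → (p0=2, p1=6, p2=0, p3=0, p4=4)

YES — reachable via ⟨ε, ε⟩ (2 firings)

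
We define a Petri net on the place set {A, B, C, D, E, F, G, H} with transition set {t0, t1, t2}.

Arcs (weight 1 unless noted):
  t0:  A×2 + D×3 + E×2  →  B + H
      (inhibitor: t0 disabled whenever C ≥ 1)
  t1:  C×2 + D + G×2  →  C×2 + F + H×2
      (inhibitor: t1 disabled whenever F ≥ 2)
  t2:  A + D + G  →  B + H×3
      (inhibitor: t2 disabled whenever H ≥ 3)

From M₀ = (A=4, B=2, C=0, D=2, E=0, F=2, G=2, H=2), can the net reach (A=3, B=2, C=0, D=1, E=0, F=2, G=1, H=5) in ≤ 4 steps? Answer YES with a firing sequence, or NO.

NO — not reachable within 4 firings

depth 0: 1 marking
depth 1: 2 markings reached so far
depth 2: 2 markings reached so far
(frontier empty at depth 2; search complete)
target is not among the 2 markings reachable within 4 steps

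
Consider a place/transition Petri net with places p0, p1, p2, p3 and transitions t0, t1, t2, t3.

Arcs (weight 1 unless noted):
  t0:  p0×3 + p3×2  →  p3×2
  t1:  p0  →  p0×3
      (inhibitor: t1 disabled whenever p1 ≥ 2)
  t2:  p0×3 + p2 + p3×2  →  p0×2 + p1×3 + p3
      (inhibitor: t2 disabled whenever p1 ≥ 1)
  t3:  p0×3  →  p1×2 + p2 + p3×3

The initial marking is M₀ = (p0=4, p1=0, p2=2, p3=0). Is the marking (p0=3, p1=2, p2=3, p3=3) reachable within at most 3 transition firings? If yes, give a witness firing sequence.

step 1: fire t1:  (p0=4, p1=0, p2=2, p3=0) → (p0=6, p1=0, p2=2, p3=0)
step 2: fire t3:  (p0=6, p1=0, p2=2, p3=0) → (p0=3, p1=2, p2=3, p3=3)

YES — reachable via ⟨t1, t3⟩ (2 firings)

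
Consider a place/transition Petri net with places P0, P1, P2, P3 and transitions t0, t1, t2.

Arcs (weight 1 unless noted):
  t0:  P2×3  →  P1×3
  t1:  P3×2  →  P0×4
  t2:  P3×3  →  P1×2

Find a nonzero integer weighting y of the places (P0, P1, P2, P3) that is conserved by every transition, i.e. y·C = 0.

Incidence matrix C (rows=places, cols=transitions):
       t0   t1   t2
   P0   0    4    0
   P1   3    0    2
   P2  -3    0    0
   P3   0   -2   -3

Candidate y = [1, 3, 3, 2]; check y·C column-wise:
  col t0: 1·0 + 3·3 + 3·-3 + 2·0 = 0
  col t1: 1·4 + 3·0 + 3·0 + 2·-2 = 0
  col t2: 1·0 + 3·2 + 3·0 + 2·-3 = 0

y = (P0:1, P1:3, P2:3, P3:2)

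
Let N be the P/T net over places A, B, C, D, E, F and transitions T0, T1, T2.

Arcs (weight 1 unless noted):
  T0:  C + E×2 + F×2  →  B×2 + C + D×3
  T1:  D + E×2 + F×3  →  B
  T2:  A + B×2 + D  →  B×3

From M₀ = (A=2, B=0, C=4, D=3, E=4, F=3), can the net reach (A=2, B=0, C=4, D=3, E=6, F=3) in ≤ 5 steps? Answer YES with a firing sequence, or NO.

NO — not reachable within 5 firings

depth 0: 1 marking
depth 1: 3 markings reached so far
depth 2: 4 markings reached so far
depth 3: 5 markings reached so far
depth 4: 5 markings reached so far
(frontier empty at depth 4; search complete)
target is not among the 5 markings reachable within 5 steps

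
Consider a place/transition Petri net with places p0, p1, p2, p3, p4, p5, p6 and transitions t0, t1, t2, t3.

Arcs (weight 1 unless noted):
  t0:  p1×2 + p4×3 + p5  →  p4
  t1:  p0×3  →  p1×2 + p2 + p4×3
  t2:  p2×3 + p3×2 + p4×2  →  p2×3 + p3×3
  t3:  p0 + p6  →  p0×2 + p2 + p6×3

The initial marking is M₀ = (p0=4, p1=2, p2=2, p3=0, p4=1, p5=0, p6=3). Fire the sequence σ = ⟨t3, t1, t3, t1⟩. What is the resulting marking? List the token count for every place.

(p0=0, p1=6, p2=6, p3=0, p4=7, p5=0, p6=7)

step 1: fire t3:  (p0=4, p1=2, p2=2, p3=0, p4=1, p5=0, p6=3) → (p0=5, p1=2, p2=3, p3=0, p4=1, p5=0, p6=5)
step 2: fire t1:  (p0=5, p1=2, p2=3, p3=0, p4=1, p5=0, p6=5) → (p0=2, p1=4, p2=4, p3=0, p4=4, p5=0, p6=5)
step 3: fire t3:  (p0=2, p1=4, p2=4, p3=0, p4=4, p5=0, p6=5) → (p0=3, p1=4, p2=5, p3=0, p4=4, p5=0, p6=7)
step 4: fire t1:  (p0=3, p1=4, p2=5, p3=0, p4=4, p5=0, p6=7) → (p0=0, p1=6, p2=6, p3=0, p4=7, p5=0, p6=7)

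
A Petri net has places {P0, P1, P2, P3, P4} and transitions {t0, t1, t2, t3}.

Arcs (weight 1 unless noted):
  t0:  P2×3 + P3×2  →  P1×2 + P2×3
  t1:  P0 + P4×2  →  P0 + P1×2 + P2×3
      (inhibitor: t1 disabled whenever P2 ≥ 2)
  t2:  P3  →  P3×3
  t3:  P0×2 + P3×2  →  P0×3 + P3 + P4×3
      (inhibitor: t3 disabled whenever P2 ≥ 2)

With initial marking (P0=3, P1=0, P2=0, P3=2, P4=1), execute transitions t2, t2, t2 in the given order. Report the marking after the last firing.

step 1: fire t2:  (P0=3, P1=0, P2=0, P3=2, P4=1) → (P0=3, P1=0, P2=0, P3=4, P4=1)
step 2: fire t2:  (P0=3, P1=0, P2=0, P3=4, P4=1) → (P0=3, P1=0, P2=0, P3=6, P4=1)
step 3: fire t2:  (P0=3, P1=0, P2=0, P3=6, P4=1) → (P0=3, P1=0, P2=0, P3=8, P4=1)

(P0=3, P1=0, P2=0, P3=8, P4=1)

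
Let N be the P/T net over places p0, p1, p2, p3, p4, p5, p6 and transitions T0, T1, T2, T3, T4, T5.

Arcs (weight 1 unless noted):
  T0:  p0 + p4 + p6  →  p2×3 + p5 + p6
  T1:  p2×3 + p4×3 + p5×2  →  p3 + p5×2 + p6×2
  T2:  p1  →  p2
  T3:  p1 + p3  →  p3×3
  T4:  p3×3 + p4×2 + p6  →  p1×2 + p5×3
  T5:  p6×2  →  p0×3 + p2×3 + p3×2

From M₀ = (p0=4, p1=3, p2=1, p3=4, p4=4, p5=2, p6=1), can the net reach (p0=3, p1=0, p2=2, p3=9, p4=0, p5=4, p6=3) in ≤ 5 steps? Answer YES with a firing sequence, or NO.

NO — not reachable within 5 firings

depth 0: 1 marking
depth 1: 5 markings reached so far
depth 2: 15 markings reached so far
depth 3: 35 markings reached so far
depth 4: 62 markings reached so far
depth 5: 92 markings reached so far
target is not among the 92 markings reachable within 5 steps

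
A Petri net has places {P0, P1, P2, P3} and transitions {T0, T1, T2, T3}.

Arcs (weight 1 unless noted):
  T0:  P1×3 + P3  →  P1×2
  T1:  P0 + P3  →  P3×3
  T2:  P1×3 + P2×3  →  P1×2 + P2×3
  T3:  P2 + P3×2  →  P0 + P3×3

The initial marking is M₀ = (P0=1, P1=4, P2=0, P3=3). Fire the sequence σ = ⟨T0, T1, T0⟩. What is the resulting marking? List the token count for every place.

step 1: fire T0:  (P0=1, P1=4, P2=0, P3=3) → (P0=1, P1=3, P2=0, P3=2)
step 2: fire T1:  (P0=1, P1=3, P2=0, P3=2) → (P0=0, P1=3, P2=0, P3=4)
step 3: fire T0:  (P0=0, P1=3, P2=0, P3=4) → (P0=0, P1=2, P2=0, P3=3)

(P0=0, P1=2, P2=0, P3=3)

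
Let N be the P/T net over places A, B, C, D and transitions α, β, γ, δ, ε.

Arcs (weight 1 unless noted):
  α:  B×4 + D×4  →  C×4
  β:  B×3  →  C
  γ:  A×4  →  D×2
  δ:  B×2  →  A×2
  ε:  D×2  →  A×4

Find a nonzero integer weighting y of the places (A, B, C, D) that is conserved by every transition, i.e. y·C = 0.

y = (A:1, B:1, C:3, D:2)

Incidence matrix C (rows=places, cols=transitions):
        α    β    γ    δ    ε
    A   0    0   -4    2    4
    B  -4   -3    0   -2    0
    C   4    1    0    0    0
    D  -4    0    2    0   -2

Candidate y = [1, 1, 3, 2]; check y·C column-wise:
  col α: 1·0 + 1·-4 + 3·4 + 2·-4 = 0
  col β: 1·0 + 1·-3 + 3·1 + 2·0 = 0
  col γ: 1·-4 + 1·0 + 3·0 + 2·2 = 0
  col δ: 1·2 + 1·-2 + 3·0 + 2·0 = 0
  col ε: 1·4 + 1·0 + 3·0 + 2·-2 = 0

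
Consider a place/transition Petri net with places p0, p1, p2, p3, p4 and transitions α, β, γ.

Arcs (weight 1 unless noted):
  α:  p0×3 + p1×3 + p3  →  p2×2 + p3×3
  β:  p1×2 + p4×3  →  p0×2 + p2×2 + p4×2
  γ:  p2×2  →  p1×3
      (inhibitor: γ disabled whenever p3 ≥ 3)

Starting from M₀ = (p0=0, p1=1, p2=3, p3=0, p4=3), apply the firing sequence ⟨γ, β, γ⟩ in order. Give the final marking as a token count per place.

(p0=2, p1=5, p2=1, p3=0, p4=2)

step 1: fire γ:  (p0=0, p1=1, p2=3, p3=0, p4=3) → (p0=0, p1=4, p2=1, p3=0, p4=3)
step 2: fire β:  (p0=0, p1=4, p2=1, p3=0, p4=3) → (p0=2, p1=2, p2=3, p3=0, p4=2)
step 3: fire γ:  (p0=2, p1=2, p2=3, p3=0, p4=2) → (p0=2, p1=5, p2=1, p3=0, p4=2)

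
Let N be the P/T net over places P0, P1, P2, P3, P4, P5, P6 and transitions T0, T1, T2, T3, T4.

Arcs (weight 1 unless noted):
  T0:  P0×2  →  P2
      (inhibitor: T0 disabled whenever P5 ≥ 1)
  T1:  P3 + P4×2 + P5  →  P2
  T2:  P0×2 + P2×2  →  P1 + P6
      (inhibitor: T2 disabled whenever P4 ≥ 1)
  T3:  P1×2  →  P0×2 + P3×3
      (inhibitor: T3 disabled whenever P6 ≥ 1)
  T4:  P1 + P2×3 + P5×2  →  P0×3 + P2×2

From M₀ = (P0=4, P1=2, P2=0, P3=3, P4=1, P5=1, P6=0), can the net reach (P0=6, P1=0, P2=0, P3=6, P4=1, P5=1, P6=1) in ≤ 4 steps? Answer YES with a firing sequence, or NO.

depth 0: 1 marking
depth 1: 2 markings reached so far
depth 2: 2 markings reached so far
(frontier empty at depth 2; search complete)
target is not among the 2 markings reachable within 4 steps

NO — not reachable within 4 firings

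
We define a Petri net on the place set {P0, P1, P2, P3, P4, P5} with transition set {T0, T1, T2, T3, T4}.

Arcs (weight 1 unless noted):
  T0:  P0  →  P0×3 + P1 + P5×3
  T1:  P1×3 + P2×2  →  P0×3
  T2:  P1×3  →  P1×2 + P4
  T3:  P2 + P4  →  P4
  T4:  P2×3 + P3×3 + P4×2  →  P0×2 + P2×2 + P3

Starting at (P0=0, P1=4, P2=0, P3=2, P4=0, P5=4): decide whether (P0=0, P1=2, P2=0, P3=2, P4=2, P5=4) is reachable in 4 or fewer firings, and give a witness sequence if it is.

YES — reachable via ⟨T2, T2⟩ (2 firings)

step 1: fire T2:  (P0=0, P1=4, P2=0, P3=2, P4=0, P5=4) → (P0=0, P1=3, P2=0, P3=2, P4=1, P5=4)
step 2: fire T2:  (P0=0, P1=3, P2=0, P3=2, P4=1, P5=4) → (P0=0, P1=2, P2=0, P3=2, P4=2, P5=4)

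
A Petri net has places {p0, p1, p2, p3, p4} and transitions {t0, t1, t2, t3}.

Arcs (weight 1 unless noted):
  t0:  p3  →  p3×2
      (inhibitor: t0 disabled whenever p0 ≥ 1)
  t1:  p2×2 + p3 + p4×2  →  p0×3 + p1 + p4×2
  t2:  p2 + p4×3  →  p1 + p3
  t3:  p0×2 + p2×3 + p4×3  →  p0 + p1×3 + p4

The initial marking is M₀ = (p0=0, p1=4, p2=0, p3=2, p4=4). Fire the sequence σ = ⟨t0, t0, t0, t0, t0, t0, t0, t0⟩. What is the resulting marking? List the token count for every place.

step 1: fire t0:  (p0=0, p1=4, p2=0, p3=2, p4=4) → (p0=0, p1=4, p2=0, p3=3, p4=4)
step 2: fire t0:  (p0=0, p1=4, p2=0, p3=3, p4=4) → (p0=0, p1=4, p2=0, p3=4, p4=4)
step 3: fire t0:  (p0=0, p1=4, p2=0, p3=4, p4=4) → (p0=0, p1=4, p2=0, p3=5, p4=4)
step 4: fire t0:  (p0=0, p1=4, p2=0, p3=5, p4=4) → (p0=0, p1=4, p2=0, p3=6, p4=4)
step 5: fire t0:  (p0=0, p1=4, p2=0, p3=6, p4=4) → (p0=0, p1=4, p2=0, p3=7, p4=4)
step 6: fire t0:  (p0=0, p1=4, p2=0, p3=7, p4=4) → (p0=0, p1=4, p2=0, p3=8, p4=4)
step 7: fire t0:  (p0=0, p1=4, p2=0, p3=8, p4=4) → (p0=0, p1=4, p2=0, p3=9, p4=4)
step 8: fire t0:  (p0=0, p1=4, p2=0, p3=9, p4=4) → (p0=0, p1=4, p2=0, p3=10, p4=4)

(p0=0, p1=4, p2=0, p3=10, p4=4)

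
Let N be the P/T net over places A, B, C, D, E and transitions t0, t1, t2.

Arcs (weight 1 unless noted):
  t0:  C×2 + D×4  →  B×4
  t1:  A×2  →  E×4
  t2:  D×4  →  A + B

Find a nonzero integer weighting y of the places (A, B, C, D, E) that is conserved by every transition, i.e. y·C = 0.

Incidence matrix C (rows=places, cols=transitions):
       t0   t1   t2
    A   0   -2    1
    B   4    0    1
    C  -2    0    0
    D  -4    0   -4
    E   0    4    0

Candidate y = [0, 4, 6, 1, 0]; check y·C column-wise:
  col t0: 4·4 + 6·-2 + 1·-4 = 0
  col t1: 0·-2 + 4·0 + 6·0 + 1·0 + 0·4 = 0
  col t2: 0·1 + 4·1 + 6·0 + 1·-4 = 0

y = (A:0, B:4, C:6, D:1, E:0)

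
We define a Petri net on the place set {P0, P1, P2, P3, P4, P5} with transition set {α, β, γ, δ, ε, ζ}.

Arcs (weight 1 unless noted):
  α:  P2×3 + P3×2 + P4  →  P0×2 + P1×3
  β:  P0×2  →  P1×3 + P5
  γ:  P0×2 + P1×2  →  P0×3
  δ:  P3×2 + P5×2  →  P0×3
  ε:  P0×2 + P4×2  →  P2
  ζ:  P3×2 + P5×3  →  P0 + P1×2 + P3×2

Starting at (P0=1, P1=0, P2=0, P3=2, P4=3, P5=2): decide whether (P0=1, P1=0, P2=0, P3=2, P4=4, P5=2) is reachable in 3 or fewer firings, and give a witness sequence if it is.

NO — not reachable within 3 firings

depth 0: 1 marking
depth 1: 2 markings reached so far
depth 2: 4 markings reached so far
depth 3: 7 markings reached so far
target is not among the 7 markings reachable within 3 steps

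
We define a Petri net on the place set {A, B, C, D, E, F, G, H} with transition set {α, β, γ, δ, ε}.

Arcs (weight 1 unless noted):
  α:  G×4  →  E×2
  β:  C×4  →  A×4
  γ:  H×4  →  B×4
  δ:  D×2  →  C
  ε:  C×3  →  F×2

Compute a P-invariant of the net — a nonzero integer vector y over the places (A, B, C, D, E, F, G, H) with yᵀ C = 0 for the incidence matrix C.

Incidence matrix C (rows=places, cols=transitions):
        α    β    γ    δ    ε
    A   0    4    0    0    0
    B   0    0    4    0    0
    C   0   -4    0    1   -3
    D   0    0    0   -2    0
    E   2    0    0    0    0
    F   0    0    0    0    2
    G  -4    0    0    0    0
    H   0    0   -4    0    0

Candidate y = [2, 0, 2, 1, 0, 3, 0, 0]; check y·C column-wise:
  col α: 2·0 + 2·0 + 1·0 + 0·2 + 3·0 + 0·-4 = 0
  col β: 2·4 + 2·-4 + 1·0 + 3·0 = 0
  col γ: 2·0 + 0·4 + 2·0 + 1·0 + 3·0 + 0·-4 = 0
  col δ: 2·0 + 2·1 + 1·-2 + 3·0 = 0
  col ε: 2·0 + 2·-3 + 1·0 + 3·2 = 0

y = (A:2, B:0, C:2, D:1, E:0, F:3, G:0, H:0)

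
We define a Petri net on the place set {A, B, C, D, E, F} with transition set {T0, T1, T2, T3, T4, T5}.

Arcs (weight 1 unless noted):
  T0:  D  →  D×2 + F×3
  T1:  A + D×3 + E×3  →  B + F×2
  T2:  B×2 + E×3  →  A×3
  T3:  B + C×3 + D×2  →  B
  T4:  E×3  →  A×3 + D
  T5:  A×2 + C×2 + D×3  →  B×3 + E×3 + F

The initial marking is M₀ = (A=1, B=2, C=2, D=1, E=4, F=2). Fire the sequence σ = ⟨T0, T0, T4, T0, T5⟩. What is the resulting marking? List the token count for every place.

(A=2, B=5, C=0, D=2, E=4, F=12)

step 1: fire T0:  (A=1, B=2, C=2, D=1, E=4, F=2) → (A=1, B=2, C=2, D=2, E=4, F=5)
step 2: fire T0:  (A=1, B=2, C=2, D=2, E=4, F=5) → (A=1, B=2, C=2, D=3, E=4, F=8)
step 3: fire T4:  (A=1, B=2, C=2, D=3, E=4, F=8) → (A=4, B=2, C=2, D=4, E=1, F=8)
step 4: fire T0:  (A=4, B=2, C=2, D=4, E=1, F=8) → (A=4, B=2, C=2, D=5, E=1, F=11)
step 5: fire T5:  (A=4, B=2, C=2, D=5, E=1, F=11) → (A=2, B=5, C=0, D=2, E=4, F=12)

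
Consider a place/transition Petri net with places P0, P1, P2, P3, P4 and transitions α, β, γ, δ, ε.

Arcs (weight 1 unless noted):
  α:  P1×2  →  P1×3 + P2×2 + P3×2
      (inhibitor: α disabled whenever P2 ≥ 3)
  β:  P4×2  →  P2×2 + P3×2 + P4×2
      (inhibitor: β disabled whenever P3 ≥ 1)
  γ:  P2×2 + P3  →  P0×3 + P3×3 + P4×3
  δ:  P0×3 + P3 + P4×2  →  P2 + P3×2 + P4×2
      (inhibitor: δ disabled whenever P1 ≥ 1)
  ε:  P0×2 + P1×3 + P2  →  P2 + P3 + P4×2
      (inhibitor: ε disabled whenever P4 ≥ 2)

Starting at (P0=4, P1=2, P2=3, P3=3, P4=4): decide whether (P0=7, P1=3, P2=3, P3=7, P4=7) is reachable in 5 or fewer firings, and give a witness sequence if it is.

step 1: fire γ:  (P0=4, P1=2, P2=3, P3=3, P4=4) → (P0=7, P1=2, P2=1, P3=5, P4=7)
step 2: fire α:  (P0=7, P1=2, P2=1, P3=5, P4=7) → (P0=7, P1=3, P2=3, P3=7, P4=7)

YES — reachable via ⟨γ, α⟩ (2 firings)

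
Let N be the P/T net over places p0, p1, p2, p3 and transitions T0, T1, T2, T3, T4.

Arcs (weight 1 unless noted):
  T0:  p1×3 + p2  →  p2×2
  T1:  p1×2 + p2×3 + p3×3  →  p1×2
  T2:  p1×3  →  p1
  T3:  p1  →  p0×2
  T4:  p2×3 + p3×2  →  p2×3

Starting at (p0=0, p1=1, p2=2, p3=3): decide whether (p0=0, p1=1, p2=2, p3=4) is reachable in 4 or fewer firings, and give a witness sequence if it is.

depth 0: 1 marking
depth 1: 2 markings reached so far
depth 2: 2 markings reached so far
(frontier empty at depth 2; search complete)
target is not among the 2 markings reachable within 4 steps

NO — not reachable within 4 firings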